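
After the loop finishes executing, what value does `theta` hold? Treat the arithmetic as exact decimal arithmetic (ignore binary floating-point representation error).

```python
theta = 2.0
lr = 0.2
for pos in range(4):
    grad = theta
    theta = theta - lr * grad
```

Let's trace through this code step by step.

Initialize: theta = 2.0
Initialize: lr = 0.2
Entering loop: for pos in range(4):
After iteration 1: pos = 0, theta = 1.6, grad = 2.0
After iteration 2: pos = 1, theta = 1.28, grad = 1.6
After iteration 3: pos = 2, theta = 1.024, grad = 1.28
After iteration 4: pos = 3, theta = 0.8192, grad = 1.024
Loop ends.

Final answer: 0.8192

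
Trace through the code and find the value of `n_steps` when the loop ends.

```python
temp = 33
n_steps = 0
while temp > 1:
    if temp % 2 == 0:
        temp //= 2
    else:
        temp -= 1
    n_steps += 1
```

Let's trace through this code step by step.

Initialize: temp = 33
Initialize: n_steps = 0
Entering loop: while temp > 1:
After iteration 1: temp = 32, n_steps = 1
After iteration 2: temp = 16, n_steps = 2
After iteration 3: temp = 8, n_steps = 3
After iteration 4: temp = 4, n_steps = 4
After iteration 5: temp = 2, n_steps = 5
After iteration 6: temp = 1, n_steps = 6
Loop ends.

Final answer: 6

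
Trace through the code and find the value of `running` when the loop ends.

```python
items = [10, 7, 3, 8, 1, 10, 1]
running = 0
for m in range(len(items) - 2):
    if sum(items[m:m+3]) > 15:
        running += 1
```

Let's trace through this code step by step.

Initialize: items = [10, 7, 3, 8, 1, 10, 1]
Initialize: running = 0
Entering loop: for m in range(len(items) - 2):
After iteration 1: m = 0, running = 1
After iteration 2: m = 1, running = 2
After iteration 3: m = 2, running = 2
After iteration 4: m = 3, running = 3
After iteration 5: m = 4, running = 3
Loop ends.

Final answer: 3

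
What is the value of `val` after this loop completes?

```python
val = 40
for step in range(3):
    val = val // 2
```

Let's trace through this code step by step.

Initialize: val = 40
Entering loop: for step in range(3):
After iteration 1: step = 0, val = 20
After iteration 2: step = 1, val = 10
After iteration 3: step = 2, val = 5
Loop ends.

Final answer: 5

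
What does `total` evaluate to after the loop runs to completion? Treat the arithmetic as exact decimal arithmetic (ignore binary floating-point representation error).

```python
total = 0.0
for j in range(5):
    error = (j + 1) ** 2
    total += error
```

Let's trace through this code step by step.

Initialize: total = 0.0
Entering loop: for j in range(5):
After iteration 1: j = 0, total = 1.0, error = 1
After iteration 2: j = 1, total = 5.0, error = 4
After iteration 3: j = 2, total = 14.0, error = 9
After iteration 4: j = 3, total = 30.0, error = 16
After iteration 5: j = 4, total = 55.0, error = 25
Loop ends.

Final answer: 55.0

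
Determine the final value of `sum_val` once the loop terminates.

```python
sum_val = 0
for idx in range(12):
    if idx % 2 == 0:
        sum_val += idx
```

Let's trace through this code step by step.

Initialize: sum_val = 0
Entering loop: for idx in range(12):
After iteration 1: idx = 0, sum_val = 0
After iteration 2: idx = 1, sum_val = 0
After iteration 3: idx = 2, sum_val = 2
After iteration 4: idx = 3, sum_val = 2
After iteration 5: idx = 4, sum_val = 6
After iteration 6: idx = 5, sum_val = 6
After iteration 7: idx = 6, sum_val = 12
After iteration 8: idx = 7, sum_val = 12
After iteration 9: idx = 8, sum_val = 20
After iteration 10: idx = 9, sum_val = 20
After iteration 11: idx = 10, sum_val = 30
After iteration 12: idx = 11, sum_val = 30
Loop ends.

Final answer: 30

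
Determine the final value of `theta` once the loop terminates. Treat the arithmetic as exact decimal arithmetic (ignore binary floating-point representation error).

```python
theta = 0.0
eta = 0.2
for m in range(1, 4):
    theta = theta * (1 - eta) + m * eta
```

Let's trace through this code step by step.

Initialize: theta = 0.0
Initialize: eta = 0.2
Entering loop: for m in range(1, 4):
After iteration 1: m = 1, theta = 0.2
After iteration 2: m = 2, theta = 0.56
After iteration 3: m = 3, theta = 1.048
Loop ends.

Final answer: 1.048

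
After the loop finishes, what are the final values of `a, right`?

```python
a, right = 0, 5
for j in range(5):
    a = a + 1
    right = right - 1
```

Let's trace through this code step by step.

Initialize: a = 0
Initialize: right = 5
Entering loop: for j in range(5):
After iteration 1: j = 0, a = 1, right = 4
After iteration 2: j = 1, a = 2, right = 3
After iteration 3: j = 2, a = 3, right = 2
After iteration 4: j = 3, a = 4, right = 1
After iteration 5: j = 4, a = 5, right = 0
Loop ends.

Final answer: 5, 0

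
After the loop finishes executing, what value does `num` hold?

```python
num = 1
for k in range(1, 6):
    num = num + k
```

Let's trace through this code step by step.

Initialize: num = 1
Entering loop: for k in range(1, 6):
After iteration 1: k = 1, num = 2
After iteration 2: k = 2, num = 4
After iteration 3: k = 3, num = 7
After iteration 4: k = 4, num = 11
After iteration 5: k = 5, num = 16
Loop ends.

Final answer: 16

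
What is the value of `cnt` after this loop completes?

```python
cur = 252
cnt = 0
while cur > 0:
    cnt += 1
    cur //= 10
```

Let's trace through this code step by step.

Initialize: cur = 252
Initialize: cnt = 0
Entering loop: while cur > 0:
After iteration 1: cur = 25, cnt = 1
After iteration 2: cur = 2, cnt = 2
After iteration 3: cur = 0, cnt = 3
Loop ends.

Final answer: 3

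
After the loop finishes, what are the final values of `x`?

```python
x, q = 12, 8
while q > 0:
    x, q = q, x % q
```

Let's trace through this code step by step.

Initialize: x = 12
Initialize: q = 8
Entering loop: while q > 0:
After iteration 1: x = 8, q = 4
After iteration 2: x = 4, q = 0
Loop ends.

Final answer: 4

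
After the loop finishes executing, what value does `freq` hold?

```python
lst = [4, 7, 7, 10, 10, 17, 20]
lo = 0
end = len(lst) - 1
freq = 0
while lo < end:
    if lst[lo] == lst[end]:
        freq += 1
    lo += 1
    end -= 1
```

Let's trace through this code step by step.

Initialize: lst = [4, 7, 7, 10, 10, 17, 20]
Initialize: lo = 0
Initialize: end = 6
Initialize: freq = 0
Entering loop: while lo < end:
After iteration 1: lo = 1, end = 5, freq = 0
After iteration 2: lo = 2, end = 4, freq = 0
After iteration 3: lo = 3, end = 3, freq = 0
Loop ends.

Final answer: 0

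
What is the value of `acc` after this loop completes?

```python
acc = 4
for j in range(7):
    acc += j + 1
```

Let's trace through this code step by step.

Initialize: acc = 4
Entering loop: for j in range(7):
After iteration 1: j = 0, acc = 5
After iteration 2: j = 1, acc = 7
After iteration 3: j = 2, acc = 10
After iteration 4: j = 3, acc = 14
After iteration 5: j = 4, acc = 19
After iteration 6: j = 5, acc = 25
After iteration 7: j = 6, acc = 32
Loop ends.

Final answer: 32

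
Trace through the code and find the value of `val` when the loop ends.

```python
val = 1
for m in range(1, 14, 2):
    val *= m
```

Let's trace through this code step by step.

Initialize: val = 1
Entering loop: for m in range(1, 14, 2):
After iteration 1: m = 1, val = 1
After iteration 2: m = 3, val = 3
After iteration 3: m = 5, val = 15
After iteration 4: m = 7, val = 105
After iteration 5: m = 9, val = 945
After iteration 6: m = 11, val = 10395
After iteration 7: m = 13, val = 135135
Loop ends.

Final answer: 135135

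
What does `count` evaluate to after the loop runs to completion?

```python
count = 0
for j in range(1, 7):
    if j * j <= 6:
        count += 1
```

Let's trace through this code step by step.

Initialize: count = 0
Entering loop: for j in range(1, 7):
After iteration 1: j = 1, count = 1
After iteration 2: j = 2, count = 2
After iteration 3: j = 3, count = 2
After iteration 4: j = 4, count = 2
After iteration 5: j = 5, count = 2
After iteration 6: j = 6, count = 2
Loop ends.

Final answer: 2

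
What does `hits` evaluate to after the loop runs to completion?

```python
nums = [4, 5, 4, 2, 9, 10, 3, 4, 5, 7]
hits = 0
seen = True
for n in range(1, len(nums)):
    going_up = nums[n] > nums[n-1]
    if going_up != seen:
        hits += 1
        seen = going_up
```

Let's trace through this code step by step.

Initialize: nums = [4, 5, 4, 2, 9, 10, 3, 4, 5, 7]
Initialize: hits = 0
Initialize: seen = True
Entering loop: for n in range(1, len(nums)):
After iteration 1: n = 1, hits = 0, seen = True, going_up = True
After iteration 2: n = 2, hits = 1, seen = False, going_up = False
After iteration 3: n = 3, hits = 1, seen = False, going_up = False
After iteration 4: n = 4, hits = 2, seen = True, going_up = True
After iteration 5: n = 5, hits = 2, seen = True, going_up = True
After iteration 6: n = 6, hits = 3, seen = False, going_up = False
After iteration 7: n = 7, hits = 4, seen = True, going_up = True
After iteration 8: n = 8, hits = 4, seen = True, going_up = True
After iteration 9: n = 9, hits = 4, seen = True, going_up = True
Loop ends.

Final answer: 4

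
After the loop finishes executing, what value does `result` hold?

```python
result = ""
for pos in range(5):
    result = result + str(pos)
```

Let's trace through this code step by step.

Initialize: result = ''
Entering loop: for pos in range(5):
After iteration 1: pos = 0, result = '0'
After iteration 2: pos = 1, result = '01'
After iteration 3: pos = 2, result = '012'
After iteration 4: pos = 3, result = '0123'
After iteration 5: pos = 4, result = '01234'
Loop ends.

Final answer: '01234'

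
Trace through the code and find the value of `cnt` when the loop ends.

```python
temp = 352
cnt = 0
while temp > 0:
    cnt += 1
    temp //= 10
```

Let's trace through this code step by step.

Initialize: temp = 352
Initialize: cnt = 0
Entering loop: while temp > 0:
After iteration 1: temp = 35, cnt = 1
After iteration 2: temp = 3, cnt = 2
After iteration 3: temp = 0, cnt = 3
Loop ends.

Final answer: 3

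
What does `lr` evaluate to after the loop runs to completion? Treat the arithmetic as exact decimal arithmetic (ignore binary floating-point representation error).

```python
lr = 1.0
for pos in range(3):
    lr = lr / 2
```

Let's trace through this code step by step.

Initialize: lr = 1.0
Entering loop: for pos in range(3):
After iteration 1: pos = 0, lr = 0.5
After iteration 2: pos = 1, lr = 0.25
After iteration 3: pos = 2, lr = 0.125
Loop ends.

Final answer: 0.125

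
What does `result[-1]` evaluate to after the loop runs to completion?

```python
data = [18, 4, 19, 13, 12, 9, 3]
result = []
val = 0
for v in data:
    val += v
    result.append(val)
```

Let's trace through this code step by step.

Initialize: data = [18, 4, 19, 13, 12, 9, 3]
Initialize: result = []
Initialize: val = 0
Entering loop: for v in data:
After iteration 1: v = 18, result = [18], val = 18
After iteration 2: v = 4, result = [18, 22], val = 22
After iteration 3: v = 19, result = [18, 22, 41], val = 41
After iteration 4: v = 13, result = [18, 22, 41, 54], val = 54
After iteration 5: v = 12, result = [18, 22, 41, 54, 66], val = 66
After iteration 6: v = 9, result = [18, 22, 41, 54, 66, 75], val = 75
After iteration 7: v = 3, result = [18, 22, 41, 54, 66, 75, 78], val = 78
Loop ends.
result[-1] = 78

Final answer: 78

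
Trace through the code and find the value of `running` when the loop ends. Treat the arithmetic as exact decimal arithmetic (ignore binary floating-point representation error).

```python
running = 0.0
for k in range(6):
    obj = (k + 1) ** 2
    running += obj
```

Let's trace through this code step by step.

Initialize: running = 0.0
Entering loop: for k in range(6):
After iteration 1: k = 0, running = 1.0, obj = 1
After iteration 2: k = 1, running = 5.0, obj = 4
After iteration 3: k = 2, running = 14.0, obj = 9
After iteration 4: k = 3, running = 30.0, obj = 16
After iteration 5: k = 4, running = 55.0, obj = 25
After iteration 6: k = 5, running = 91.0, obj = 36
Loop ends.

Final answer: 91.0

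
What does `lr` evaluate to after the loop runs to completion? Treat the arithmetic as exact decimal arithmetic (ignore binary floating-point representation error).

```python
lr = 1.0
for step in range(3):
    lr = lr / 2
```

Let's trace through this code step by step.

Initialize: lr = 1.0
Entering loop: for step in range(3):
After iteration 1: step = 0, lr = 0.5
After iteration 2: step = 1, lr = 0.25
After iteration 3: step = 2, lr = 0.125
Loop ends.

Final answer: 0.125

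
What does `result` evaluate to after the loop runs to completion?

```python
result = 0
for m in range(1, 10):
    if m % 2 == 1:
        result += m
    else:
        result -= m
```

Let's trace through this code step by step.

Initialize: result = 0
Entering loop: for m in range(1, 10):
After iteration 1: m = 1, result = 1
After iteration 2: m = 2, result = -1
After iteration 3: m = 3, result = 2
After iteration 4: m = 4, result = -2
After iteration 5: m = 5, result = 3
After iteration 6: m = 6, result = -3
After iteration 7: m = 7, result = 4
After iteration 8: m = 8, result = -4
After iteration 9: m = 9, result = 5
Loop ends.

Final answer: 5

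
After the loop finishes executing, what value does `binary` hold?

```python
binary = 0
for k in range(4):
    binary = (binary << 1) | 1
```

Let's trace through this code step by step.

Initialize: binary = 0
Entering loop: for k in range(4):
After iteration 1: k = 0, binary = 1
After iteration 2: k = 1, binary = 3
After iteration 3: k = 2, binary = 7
After iteration 4: k = 3, binary = 15
Loop ends.

Final answer: 15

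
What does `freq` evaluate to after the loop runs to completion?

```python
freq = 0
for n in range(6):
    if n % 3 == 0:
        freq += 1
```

Let's trace through this code step by step.

Initialize: freq = 0
Entering loop: for n in range(6):
After iteration 1: n = 0, freq = 1
After iteration 2: n = 1, freq = 1
After iteration 3: n = 2, freq = 1
After iteration 4: n = 3, freq = 2
After iteration 5: n = 4, freq = 2
After iteration 6: n = 5, freq = 2
Loop ends.

Final answer: 2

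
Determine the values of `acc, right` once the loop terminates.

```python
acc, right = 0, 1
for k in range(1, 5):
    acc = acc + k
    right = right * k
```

Let's trace through this code step by step.

Initialize: acc = 0
Initialize: right = 1
Entering loop: for k in range(1, 5):
After iteration 1: k = 1, acc = 1, right = 1
After iteration 2: k = 2, acc = 3, right = 2
After iteration 3: k = 3, acc = 6, right = 6
After iteration 4: k = 4, acc = 10, right = 24
Loop ends.

Final answer: 10, 24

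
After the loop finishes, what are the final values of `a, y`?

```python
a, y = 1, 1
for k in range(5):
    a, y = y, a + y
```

Let's trace through this code step by step.

Initialize: a = 1
Initialize: y = 1
Entering loop: for k in range(5):
After iteration 1: k = 0, a = 1, y = 2
After iteration 2: k = 1, a = 2, y = 3
After iteration 3: k = 2, a = 3, y = 5
After iteration 4: k = 3, a = 5, y = 8
After iteration 5: k = 4, a = 8, y = 13
Loop ends.

Final answer: 8, 13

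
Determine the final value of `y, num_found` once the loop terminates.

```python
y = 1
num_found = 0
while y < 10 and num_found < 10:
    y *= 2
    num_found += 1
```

Let's trace through this code step by step.

Initialize: y = 1
Initialize: num_found = 0
Entering loop: while y < 10 and num_found < 10:
After iteration 1: y = 2, num_found = 1
After iteration 2: y = 4, num_found = 2
After iteration 3: y = 8, num_found = 3
After iteration 4: y = 16, num_found = 4
Loop ends.

Final answer: 16, 4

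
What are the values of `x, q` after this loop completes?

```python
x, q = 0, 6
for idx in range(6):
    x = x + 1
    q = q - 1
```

Let's trace through this code step by step.

Initialize: x = 0
Initialize: q = 6
Entering loop: for idx in range(6):
After iteration 1: idx = 0, x = 1, q = 5
After iteration 2: idx = 1, x = 2, q = 4
After iteration 3: idx = 2, x = 3, q = 3
After iteration 4: idx = 3, x = 4, q = 2
After iteration 5: idx = 4, x = 5, q = 1
After iteration 6: idx = 5, x = 6, q = 0
Loop ends.

Final answer: 6, 0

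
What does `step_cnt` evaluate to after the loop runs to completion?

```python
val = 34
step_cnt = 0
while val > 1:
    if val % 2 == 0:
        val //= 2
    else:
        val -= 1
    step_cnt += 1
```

Let's trace through this code step by step.

Initialize: val = 34
Initialize: step_cnt = 0
Entering loop: while val > 1:
After iteration 1: val = 17, step_cnt = 1
After iteration 2: val = 16, step_cnt = 2
After iteration 3: val = 8, step_cnt = 3
After iteration 4: val = 4, step_cnt = 4
After iteration 5: val = 2, step_cnt = 5
After iteration 6: val = 1, step_cnt = 6
Loop ends.

Final answer: 6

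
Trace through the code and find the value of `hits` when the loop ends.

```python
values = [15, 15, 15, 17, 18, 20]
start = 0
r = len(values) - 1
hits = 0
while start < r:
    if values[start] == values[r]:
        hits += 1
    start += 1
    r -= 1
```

Let's trace through this code step by step.

Initialize: values = [15, 15, 15, 17, 18, 20]
Initialize: start = 0
Initialize: r = 5
Initialize: hits = 0
Entering loop: while start < r:
After iteration 1: start = 1, r = 4, hits = 0
After iteration 2: start = 2, r = 3, hits = 0
After iteration 3: start = 3, r = 2, hits = 0
Loop ends.

Final answer: 0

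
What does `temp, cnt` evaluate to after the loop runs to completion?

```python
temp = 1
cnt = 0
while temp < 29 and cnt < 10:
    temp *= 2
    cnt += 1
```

Let's trace through this code step by step.

Initialize: temp = 1
Initialize: cnt = 0
Entering loop: while temp < 29 and cnt < 10:
After iteration 1: temp = 2, cnt = 1
After iteration 2: temp = 4, cnt = 2
After iteration 3: temp = 8, cnt = 3
After iteration 4: temp = 16, cnt = 4
After iteration 5: temp = 32, cnt = 5
Loop ends.

Final answer: 32, 5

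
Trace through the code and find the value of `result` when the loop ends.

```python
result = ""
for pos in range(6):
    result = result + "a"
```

Let's trace through this code step by step.

Initialize: result = ''
Entering loop: for pos in range(6):
After iteration 1: pos = 0, result = 'a'
After iteration 2: pos = 1, result = 'aa'
After iteration 3: pos = 2, result = 'aaa'
After iteration 4: pos = 3, result = 'aaaa'
After iteration 5: pos = 4, result = 'aaaaa'
After iteration 6: pos = 5, result = 'aaaaaa'
Loop ends.

Final answer: 'aaaaaa'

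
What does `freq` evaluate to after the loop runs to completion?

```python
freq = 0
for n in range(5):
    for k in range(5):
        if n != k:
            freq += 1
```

Let's trace through this code step by step.

Initialize: freq = 0
Entering loop: for n in range(5):
After iteration 1: n = 0, freq = 4
After iteration 2: n = 1, freq = 8
After iteration 3: n = 2, freq = 12
After iteration 4: n = 3, freq = 16
After iteration 5: n = 4, freq = 20
Loop ends.

Final answer: 20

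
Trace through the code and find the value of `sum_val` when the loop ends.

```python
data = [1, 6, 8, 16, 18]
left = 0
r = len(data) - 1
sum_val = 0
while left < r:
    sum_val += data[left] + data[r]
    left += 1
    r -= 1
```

Let's trace through this code step by step.

Initialize: data = [1, 6, 8, 16, 18]
Initialize: left = 0
Initialize: r = 4
Initialize: sum_val = 0
Entering loop: while left < r:
After iteration 1: left = 1, r = 3, sum_val = 19
After iteration 2: left = 2, r = 2, sum_val = 41
Loop ends.

Final answer: 41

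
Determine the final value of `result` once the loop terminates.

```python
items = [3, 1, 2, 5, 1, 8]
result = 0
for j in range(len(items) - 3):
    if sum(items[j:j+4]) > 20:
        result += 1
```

Let's trace through this code step by step.

Initialize: items = [3, 1, 2, 5, 1, 8]
Initialize: result = 0
Entering loop: for j in range(len(items) - 3):
After iteration 1: j = 0, result = 0
After iteration 2: j = 1, result = 0
After iteration 3: j = 2, result = 0
Loop ends.

Final answer: 0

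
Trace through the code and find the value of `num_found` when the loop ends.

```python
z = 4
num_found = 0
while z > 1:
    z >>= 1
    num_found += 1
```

Let's trace through this code step by step.

Initialize: z = 4
Initialize: num_found = 0
Entering loop: while z > 1:
After iteration 1: z = 2, num_found = 1
After iteration 2: z = 1, num_found = 2
Loop ends.

Final answer: 2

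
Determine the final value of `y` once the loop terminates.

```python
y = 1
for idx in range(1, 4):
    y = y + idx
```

Let's trace through this code step by step.

Initialize: y = 1
Entering loop: for idx in range(1, 4):
After iteration 1: idx = 1, y = 2
After iteration 2: idx = 2, y = 4
After iteration 3: idx = 3, y = 7
Loop ends.

Final answer: 7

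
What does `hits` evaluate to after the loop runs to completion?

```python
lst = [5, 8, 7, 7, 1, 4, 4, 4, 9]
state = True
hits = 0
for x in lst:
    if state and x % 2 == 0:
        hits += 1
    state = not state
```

Let's trace through this code step by step.

Initialize: lst = [5, 8, 7, 7, 1, 4, 4, 4, 9]
Initialize: state = True
Initialize: hits = 0
Entering loop: for x in lst:
After iteration 1: x = 5, state = False, hits = 0
After iteration 2: x = 8, state = True, hits = 0
After iteration 3: x = 7, state = False, hits = 0
After iteration 4: x = 7, state = True, hits = 0
After iteration 5: x = 1, state = False, hits = 0
After iteration 6: x = 4, state = True, hits = 0
After iteration 7: x = 4, state = False, hits = 1
After iteration 8: x = 4, state = True, hits = 1
After iteration 9: x = 9, state = False, hits = 1
Loop ends.

Final answer: 1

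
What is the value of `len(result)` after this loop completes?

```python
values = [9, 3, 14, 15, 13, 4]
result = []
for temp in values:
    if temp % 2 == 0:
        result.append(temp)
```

Let's trace through this code step by step.

Initialize: values = [9, 3, 14, 15, 13, 4]
Initialize: result = []
Entering loop: for temp in values:
After iteration 1: temp = 9, result = []
After iteration 2: temp = 3, result = []
After iteration 3: temp = 14, result = [14]
After iteration 4: temp = 15, result = [14]
After iteration 5: temp = 13, result = [14]
After iteration 6: temp = 4, result = [14, 4]
Loop ends.
len(result) = 2

Final answer: 2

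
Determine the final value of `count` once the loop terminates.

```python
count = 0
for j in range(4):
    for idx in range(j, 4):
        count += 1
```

Let's trace through this code step by step.

Initialize: count = 0
Entering loop: for j in range(4):
After iteration 1: j = 0, count = 4
After iteration 2: j = 1, count = 7
After iteration 3: j = 2, count = 9
After iteration 4: j = 3, count = 10
Loop ends.

Final answer: 10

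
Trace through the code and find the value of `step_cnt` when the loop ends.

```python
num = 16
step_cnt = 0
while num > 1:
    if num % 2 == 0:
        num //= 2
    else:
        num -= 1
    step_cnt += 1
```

Let's trace through this code step by step.

Initialize: num = 16
Initialize: step_cnt = 0
Entering loop: while num > 1:
After iteration 1: num = 8, step_cnt = 1
After iteration 2: num = 4, step_cnt = 2
After iteration 3: num = 2, step_cnt = 3
After iteration 4: num = 1, step_cnt = 4
Loop ends.

Final answer: 4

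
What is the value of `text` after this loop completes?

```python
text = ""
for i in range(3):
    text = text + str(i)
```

Let's trace through this code step by step.

Initialize: text = ''
Entering loop: for i in range(3):
After iteration 1: i = 0, text = '0'
After iteration 2: i = 1, text = '01'
After iteration 3: i = 2, text = '012'
Loop ends.

Final answer: '012'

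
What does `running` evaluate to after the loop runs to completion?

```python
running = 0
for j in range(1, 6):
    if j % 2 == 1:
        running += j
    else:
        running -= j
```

Let's trace through this code step by step.

Initialize: running = 0
Entering loop: for j in range(1, 6):
After iteration 1: j = 1, running = 1
After iteration 2: j = 2, running = -1
After iteration 3: j = 3, running = 2
After iteration 4: j = 4, running = -2
After iteration 5: j = 5, running = 3
Loop ends.

Final answer: 3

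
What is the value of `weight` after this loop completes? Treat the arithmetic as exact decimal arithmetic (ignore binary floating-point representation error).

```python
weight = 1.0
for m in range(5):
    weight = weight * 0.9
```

Let's trace through this code step by step.

Initialize: weight = 1.0
Entering loop: for m in range(5):
After iteration 1: m = 0, weight = 0.9
After iteration 2: m = 1, weight = 0.81
After iteration 3: m = 2, weight = 0.729
After iteration 4: m = 3, weight = 0.6561
After iteration 5: m = 4, weight = 0.59049
Loop ends.

Final answer: 0.59049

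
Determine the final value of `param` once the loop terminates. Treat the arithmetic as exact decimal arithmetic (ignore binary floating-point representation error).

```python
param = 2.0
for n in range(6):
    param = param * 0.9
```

Let's trace through this code step by step.

Initialize: param = 2.0
Entering loop: for n in range(6):
After iteration 1: n = 0, param = 1.8
After iteration 2: n = 1, param = 1.62
After iteration 3: n = 2, param = 1.458
After iteration 4: n = 3, param = 1.3122
After iteration 5: n = 4, param = 1.18098
After iteration 6: n = 5, param = 1.062882
Loop ends.

Final answer: 1.062882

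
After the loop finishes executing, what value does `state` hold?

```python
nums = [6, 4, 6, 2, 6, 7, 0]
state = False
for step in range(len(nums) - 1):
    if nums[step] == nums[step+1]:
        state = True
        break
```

Let's trace through this code step by step.

Initialize: nums = [6, 4, 6, 2, 6, 7, 0]
Initialize: state = False
Entering loop: for step in range(len(nums) - 1):
After iteration 1: step = 0, state = False
After iteration 2: step = 1, state = False
After iteration 3: step = 2, state = False
After iteration 4: step = 3, state = False
After iteration 5: step = 4, state = False
After iteration 6: step = 5, state = False
Loop ends.

Final answer: False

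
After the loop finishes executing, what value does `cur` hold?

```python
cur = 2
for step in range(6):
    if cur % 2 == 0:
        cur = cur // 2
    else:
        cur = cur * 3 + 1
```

Let's trace through this code step by step.

Initialize: cur = 2
Entering loop: for step in range(6):
After iteration 1: step = 0, cur = 1
After iteration 2: step = 1, cur = 4
After iteration 3: step = 2, cur = 2
After iteration 4: step = 3, cur = 1
After iteration 5: step = 4, cur = 4
After iteration 6: step = 5, cur = 2
Loop ends.

Final answer: 2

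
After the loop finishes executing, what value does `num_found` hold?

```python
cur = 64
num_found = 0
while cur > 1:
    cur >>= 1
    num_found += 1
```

Let's trace through this code step by step.

Initialize: cur = 64
Initialize: num_found = 0
Entering loop: while cur > 1:
After iteration 1: cur = 32, num_found = 1
After iteration 2: cur = 16, num_found = 2
After iteration 3: cur = 8, num_found = 3
After iteration 4: cur = 4, num_found = 4
After iteration 5: cur = 2, num_found = 5
After iteration 6: cur = 1, num_found = 6
Loop ends.

Final answer: 6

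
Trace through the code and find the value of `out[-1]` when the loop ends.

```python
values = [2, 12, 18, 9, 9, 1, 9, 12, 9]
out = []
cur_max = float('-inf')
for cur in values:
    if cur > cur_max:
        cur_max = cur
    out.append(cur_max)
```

Let's trace through this code step by step.

Initialize: values = [2, 12, 18, 9, 9, 1, 9, 12, 9]
Initialize: out = []
Initialize: cur_max = -inf
Entering loop: for cur in values:
After iteration 1: cur = 2, out = [2], cur_max = 2
After iteration 2: cur = 12, out = [2, 12], cur_max = 12
After iteration 3: cur = 18, out = [2, 12, 18], cur_max = 18
After iteration 4: cur = 9, out = [2, 12, 18, 18], cur_max = 18
After iteration 5: cur = 9, out = [2, 12, 18, 18, 18], cur_max = 18
After iteration 6: cur = 1, out = [2, 12, 18, 18, 18, 18], cur_max = 18
After iteration 7: cur = 9, out = [2, 12, 18, 18, 18, 18, 18], cur_max = 18
After iteration 8: cur = 12, out = [2, 12, 18, 18, 18, 18, 18, 18], cur_max = 18
After iteration 9: cur = 9, out = [2, 12, 18, 18, 18, 18, 18, 18, 18], cur_max = 18
Loop ends.
out[-1] = 18

Final answer: 18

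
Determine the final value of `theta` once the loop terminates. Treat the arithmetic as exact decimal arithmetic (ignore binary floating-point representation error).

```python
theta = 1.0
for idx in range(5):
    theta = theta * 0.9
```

Let's trace through this code step by step.

Initialize: theta = 1.0
Entering loop: for idx in range(5):
After iteration 1: idx = 0, theta = 0.9
After iteration 2: idx = 1, theta = 0.81
After iteration 3: idx = 2, theta = 0.729
After iteration 4: idx = 3, theta = 0.6561
After iteration 5: idx = 4, theta = 0.59049
Loop ends.

Final answer: 0.59049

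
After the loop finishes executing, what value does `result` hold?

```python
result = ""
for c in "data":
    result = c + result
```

Let's trace through this code step by step.

Initialize: result = ''
Entering loop: for c in "data":
After iteration 1: c = 'd', result = 'd'
After iteration 2: c = 'a', result = 'ad'
After iteration 3: c = 't', result = 'tad'
After iteration 4: c = 'a', result = 'atad'
Loop ends.

Final answer: 'atad'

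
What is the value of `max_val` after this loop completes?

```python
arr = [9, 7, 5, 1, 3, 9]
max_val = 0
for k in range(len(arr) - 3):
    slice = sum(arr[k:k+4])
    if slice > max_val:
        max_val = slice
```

Let's trace through this code step by step.

Initialize: arr = [9, 7, 5, 1, 3, 9]
Initialize: max_val = 0
Entering loop: for k in range(len(arr) - 3):
After iteration 1: k = 0, max_val = 22, slice = 22
After iteration 2: k = 1, max_val = 22, slice = 16
After iteration 3: k = 2, max_val = 22, slice = 18
Loop ends.

Final answer: 22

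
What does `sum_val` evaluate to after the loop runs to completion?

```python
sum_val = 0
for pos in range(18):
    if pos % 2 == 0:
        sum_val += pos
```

Let's trace through this code step by step.

Initialize: sum_val = 0
Entering loop: for pos in range(18):
After iteration 1: pos = 0, sum_val = 0
After iteration 2: pos = 1, sum_val = 0
After iteration 3: pos = 2, sum_val = 2
After iteration 4: pos = 3, sum_val = 2
After iteration 5: pos = 4, sum_val = 6
After iteration 6: pos = 5, sum_val = 6
After iteration 7: pos = 6, sum_val = 12
After iteration 8: pos = 7, sum_val = 12
After iteration 9: pos = 8, sum_val = 20
After iteration 10: pos = 9, sum_val = 20
After iteration 11: pos = 10, sum_val = 30
After iteration 12: pos = 11, sum_val = 30
After iteration 13: pos = 12, sum_val = 42
After iteration 14: pos = 13, sum_val = 42
After iteration 15: pos = 14, sum_val = 56
After iteration 16: pos = 15, sum_val = 56
After iteration 17: pos = 16, sum_val = 72
After iteration 18: pos = 17, sum_val = 72
Loop ends.

Final answer: 72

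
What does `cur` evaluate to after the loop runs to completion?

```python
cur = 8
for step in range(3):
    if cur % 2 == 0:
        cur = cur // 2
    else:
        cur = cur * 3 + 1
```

Let's trace through this code step by step.

Initialize: cur = 8
Entering loop: for step in range(3):
After iteration 1: step = 0, cur = 4
After iteration 2: step = 1, cur = 2
After iteration 3: step = 2, cur = 1
Loop ends.

Final answer: 1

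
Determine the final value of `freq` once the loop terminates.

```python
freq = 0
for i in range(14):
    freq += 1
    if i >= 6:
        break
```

Let's trace through this code step by step.

Initialize: freq = 0
Entering loop: for i in range(14):
After iteration 1: i = 0, freq = 1
After iteration 2: i = 1, freq = 2
After iteration 3: i = 2, freq = 3
After iteration 4: i = 3, freq = 4
After iteration 5: i = 4, freq = 5
After iteration 6: i = 5, freq = 6
After iteration 7: i = 6, freq = 7
Loop ends.

Final answer: 7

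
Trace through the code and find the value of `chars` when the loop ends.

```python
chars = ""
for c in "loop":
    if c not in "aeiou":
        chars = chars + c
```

Let's trace through this code step by step.

Initialize: chars = ''
Entering loop: for c in "loop":
After iteration 1: c = 'l', chars = 'l'
After iteration 2: c = 'o', chars = 'l'
After iteration 3: c = 'o', chars = 'l'
After iteration 4: c = 'p', chars = 'lp'
Loop ends.

Final answer: 'lp'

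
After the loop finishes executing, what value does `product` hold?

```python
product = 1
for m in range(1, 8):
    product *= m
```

Let's trace through this code step by step.

Initialize: product = 1
Entering loop: for m in range(1, 8):
After iteration 1: m = 1, product = 1
After iteration 2: m = 2, product = 2
After iteration 3: m = 3, product = 6
After iteration 4: m = 4, product = 24
After iteration 5: m = 5, product = 120
After iteration 6: m = 6, product = 720
After iteration 7: m = 7, product = 5040
Loop ends.

Final answer: 5040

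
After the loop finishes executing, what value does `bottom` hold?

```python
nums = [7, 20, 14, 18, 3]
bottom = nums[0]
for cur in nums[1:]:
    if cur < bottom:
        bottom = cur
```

Let's trace through this code step by step.

Initialize: nums = [7, 20, 14, 18, 3]
Initialize: bottom = 7
Entering loop: for cur in nums[1:]:
After iteration 1: cur = 20, bottom = 7
After iteration 2: cur = 14, bottom = 7
After iteration 3: cur = 18, bottom = 7
After iteration 4: cur = 3, bottom = 3
Loop ends.

Final answer: 3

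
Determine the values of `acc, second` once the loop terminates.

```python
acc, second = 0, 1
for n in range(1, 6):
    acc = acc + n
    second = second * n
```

Let's trace through this code step by step.

Initialize: acc = 0
Initialize: second = 1
Entering loop: for n in range(1, 6):
After iteration 1: n = 1, acc = 1, second = 1
After iteration 2: n = 2, acc = 3, second = 2
After iteration 3: n = 3, acc = 6, second = 6
After iteration 4: n = 4, acc = 10, second = 24
After iteration 5: n = 5, acc = 15, second = 120
Loop ends.

Final answer: 15, 120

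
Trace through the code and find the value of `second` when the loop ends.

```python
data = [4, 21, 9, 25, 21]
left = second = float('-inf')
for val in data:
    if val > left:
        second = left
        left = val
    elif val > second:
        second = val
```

Let's trace through this code step by step.

Initialize: data = [4, 21, 9, 25, 21]
Initialize: left = -inf
Initialize: second = -inf
Entering loop: for val in data:
After iteration 1: val = 4, left = 4, second = -inf
After iteration 2: val = 21, left = 21, second = 4
After iteration 3: val = 9, left = 21, second = 9
After iteration 4: val = 25, left = 25, second = 21
After iteration 5: val = 21, left = 25, second = 21
Loop ends.

Final answer: 21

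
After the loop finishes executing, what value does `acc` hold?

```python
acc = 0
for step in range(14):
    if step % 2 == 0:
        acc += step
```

Let's trace through this code step by step.

Initialize: acc = 0
Entering loop: for step in range(14):
After iteration 1: step = 0, acc = 0
After iteration 2: step = 1, acc = 0
After iteration 3: step = 2, acc = 2
After iteration 4: step = 3, acc = 2
After iteration 5: step = 4, acc = 6
After iteration 6: step = 5, acc = 6
After iteration 7: step = 6, acc = 12
After iteration 8: step = 7, acc = 12
After iteration 9: step = 8, acc = 20
After iteration 10: step = 9, acc = 20
After iteration 11: step = 10, acc = 30
After iteration 12: step = 11, acc = 30
After iteration 13: step = 12, acc = 42
After iteration 14: step = 13, acc = 42
Loop ends.

Final answer: 42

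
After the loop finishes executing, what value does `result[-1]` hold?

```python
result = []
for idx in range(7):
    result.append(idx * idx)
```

Let's trace through this code step by step.

Initialize: result = []
Entering loop: for idx in range(7):
After iteration 1: idx = 0, result = [0]
After iteration 2: idx = 1, result = [0, 1]
After iteration 3: idx = 2, result = [0, 1, 4]
After iteration 4: idx = 3, result = [0, 1, 4, 9]
After iteration 5: idx = 4, result = [0, 1, 4, 9, 16]
After iteration 6: idx = 5, result = [0, 1, 4, 9, 16, 25]
After iteration 7: idx = 6, result = [0, 1, 4, 9, 16, 25, 36]
Loop ends.
result[-1] = 36

Final answer: 36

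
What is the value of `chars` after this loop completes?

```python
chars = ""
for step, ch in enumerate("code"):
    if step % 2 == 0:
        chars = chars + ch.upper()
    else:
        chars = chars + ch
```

Let's trace through this code step by step.

Initialize: chars = ''
Entering loop: for step, ch in enumerate("code"):
After iteration 1: step = 0, ch = 'c', chars = 'C'
After iteration 2: step = 1, ch = 'o', chars = 'Co'
After iteration 3: step = 2, ch = 'd', chars = 'CoD'
After iteration 4: step = 3, ch = 'e', chars = 'CoDe'
Loop ends.

Final answer: 'CoDe'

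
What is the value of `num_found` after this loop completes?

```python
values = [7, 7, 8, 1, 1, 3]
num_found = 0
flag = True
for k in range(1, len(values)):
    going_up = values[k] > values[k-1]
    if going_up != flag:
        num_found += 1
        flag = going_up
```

Let's trace through this code step by step.

Initialize: values = [7, 7, 8, 1, 1, 3]
Initialize: num_found = 0
Initialize: flag = True
Entering loop: for k in range(1, len(values)):
After iteration 1: k = 1, num_found = 1, flag = False, going_up = False
After iteration 2: k = 2, num_found = 2, flag = True, going_up = True
After iteration 3: k = 3, num_found = 3, flag = False, going_up = False
After iteration 4: k = 4, num_found = 3, flag = False, going_up = False
After iteration 5: k = 5, num_found = 4, flag = True, going_up = True
Loop ends.

Final answer: 4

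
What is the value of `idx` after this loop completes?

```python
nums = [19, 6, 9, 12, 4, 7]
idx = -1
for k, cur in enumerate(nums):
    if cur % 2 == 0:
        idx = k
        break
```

Let's trace through this code step by step.

Initialize: nums = [19, 6, 9, 12, 4, 7]
Initialize: idx = -1
Entering loop: for k, cur in enumerate(nums):
After iteration 1: k = 0, cur = 19, idx = -1
After iteration 2: k = 1, cur = 6, idx = 1
Loop ends.

Final answer: 1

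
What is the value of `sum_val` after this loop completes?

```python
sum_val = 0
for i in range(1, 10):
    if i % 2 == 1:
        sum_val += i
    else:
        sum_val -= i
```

Let's trace through this code step by step.

Initialize: sum_val = 0
Entering loop: for i in range(1, 10):
After iteration 1: i = 1, sum_val = 1
After iteration 2: i = 2, sum_val = -1
After iteration 3: i = 3, sum_val = 2
After iteration 4: i = 4, sum_val = -2
After iteration 5: i = 5, sum_val = 3
After iteration 6: i = 6, sum_val = -3
After iteration 7: i = 7, sum_val = 4
After iteration 8: i = 8, sum_val = -4
After iteration 9: i = 9, sum_val = 5
Loop ends.

Final answer: 5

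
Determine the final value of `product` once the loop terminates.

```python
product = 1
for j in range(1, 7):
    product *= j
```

Let's trace through this code step by step.

Initialize: product = 1
Entering loop: for j in range(1, 7):
After iteration 1: j = 1, product = 1
After iteration 2: j = 2, product = 2
After iteration 3: j = 3, product = 6
After iteration 4: j = 4, product = 24
After iteration 5: j = 5, product = 120
After iteration 6: j = 6, product = 720
Loop ends.

Final answer: 720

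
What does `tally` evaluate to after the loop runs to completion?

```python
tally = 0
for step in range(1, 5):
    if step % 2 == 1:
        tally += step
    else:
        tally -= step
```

Let's trace through this code step by step.

Initialize: tally = 0
Entering loop: for step in range(1, 5):
After iteration 1: step = 1, tally = 1
After iteration 2: step = 2, tally = -1
After iteration 3: step = 3, tally = 2
After iteration 4: step = 4, tally = -2
Loop ends.

Final answer: -2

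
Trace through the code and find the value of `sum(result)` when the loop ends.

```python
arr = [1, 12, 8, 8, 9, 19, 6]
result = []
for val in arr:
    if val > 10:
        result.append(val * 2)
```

Let's trace through this code step by step.

Initialize: arr = [1, 12, 8, 8, 9, 19, 6]
Initialize: result = []
Entering loop: for val in arr:
After iteration 1: val = 1, result = []
After iteration 2: val = 12, result = [24]
After iteration 3: val = 8, result = [24]
After iteration 4: val = 8, result = [24]
After iteration 5: val = 9, result = [24]
After iteration 6: val = 19, result = [24, 38]
After iteration 7: val = 6, result = [24, 38]
Loop ends.
sum(result) = 62

Final answer: 62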